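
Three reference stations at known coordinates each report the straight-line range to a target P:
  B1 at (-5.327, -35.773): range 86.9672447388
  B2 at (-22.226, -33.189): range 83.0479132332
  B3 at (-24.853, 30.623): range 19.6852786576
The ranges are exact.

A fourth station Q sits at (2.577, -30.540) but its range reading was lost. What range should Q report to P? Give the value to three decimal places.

83.657

eq1: (x + 5.327)² + (y + 35.773)² = 86.9672447388²
eq2: (x + 22.226)² + (y + 33.189)² = 83.0479132332²
eq3: (x + 24.853)² + (y − 30.623)² = 19.6852786576²
eq3−eq1, eq3−eq2 (x²,y² cancel):
  39.052·x − 132.792·y = -7423.146742
  5.254·x − 127.624·y = -6469.380638
det = 39.052·-127.624 − -132.792·5.254 = -4286.283280
x = (-7423.146742·-127.624 − -132.792·-6469.380638) / -4286.283280 = -20.598192
y = (39.052·-6469.380638 − -7423.146742·5.254) / -4286.283280 = 49.842959
|P − Q| = √((-20.598192 − 2.577)² + (49.842959 − -30.540)²) = 83.657095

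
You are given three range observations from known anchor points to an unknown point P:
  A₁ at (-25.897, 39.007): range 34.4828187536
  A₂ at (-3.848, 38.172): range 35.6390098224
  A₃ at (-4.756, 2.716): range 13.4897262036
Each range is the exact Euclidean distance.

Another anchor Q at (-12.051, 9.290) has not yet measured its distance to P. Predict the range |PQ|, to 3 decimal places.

7.053

eq1: (x + 25.897)² + (y − 39.007)² = 34.4828187536²
eq2: (x + 3.848)² + (y − 38.172)² = 35.6390098224²
eq3: (x + 4.756)² + (y − 2.716)² = 13.4897262036²
eq3−eq2, eq3−eq1 (x²,y² cancel):
  1.816·x + 70.912·y = 353.746188
  -42.282·x + 72.582·y = 1155.112390
det = 1.816·72.582 − 70.912·-42.282 = 3130.110096
x = (353.746188·72.582 − 70.912·1155.112390) / 3130.110096 = -17.966053
y = (1.816·1155.112390 − 353.746188·-42.282) / 3130.110096 = 5.448620
|P − Q| = √((-17.966053 − -12.051)² + (5.448620 − 9.290)²) = 7.052946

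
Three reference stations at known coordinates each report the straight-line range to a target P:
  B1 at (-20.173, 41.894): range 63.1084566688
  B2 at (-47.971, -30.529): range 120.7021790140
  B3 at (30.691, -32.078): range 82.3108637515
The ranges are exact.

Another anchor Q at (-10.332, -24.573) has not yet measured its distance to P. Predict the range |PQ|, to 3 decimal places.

eq1: (x + 20.173)² + (y − 41.894)² = 63.1084566688²
eq2: (x + 47.971)² + (y + 30.529)² = 120.7021790140²
eq3: (x − 30.691)² + (y + 32.078)² = 82.3108637515²
eq1−eq2, eq1−eq3 (x²,y² cancel):
  -55.596·x − 144.846·y = -9515.159199
  101.728·x − 147.944·y = -2983.522588
det = -55.596·-147.944 − -144.846·101.728 = 22959.988512
x = (-9515.159199·-147.944 − -144.846·-2983.522588) / 22959.988512 = 42.489542
y = (-55.596·-2983.522588 − -9515.159199·101.728) / 22959.988512 = 49.382866
|P − Q| = √((42.489542 − -10.332)² + (49.382866 − -24.573)²) = 90.882261

90.882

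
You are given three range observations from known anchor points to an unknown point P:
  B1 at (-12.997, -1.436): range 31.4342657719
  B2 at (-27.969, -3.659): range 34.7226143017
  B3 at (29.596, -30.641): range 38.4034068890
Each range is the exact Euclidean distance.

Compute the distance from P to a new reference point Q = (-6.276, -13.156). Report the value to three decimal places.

19.585

eq1: (x + 12.997)² + (y + 1.436)² = 31.4342657719²
eq2: (x + 27.969)² + (y + 3.659)² = 34.7226143017²
eq3: (x − 29.596)² + (y + 30.641)² = 38.4034068890²
eq1−eq2, eq1−eq3 (x²,y² cancel):
  -29.944·x − 4.446·y = 407.122258
  85.186·x − 58.410·y = 1157.101396
det = -29.944·-58.410 − -4.446·85.186 = 2127.765996
x = (407.122258·-58.410 − -4.446·1157.101396) / 2127.765996 = -8.758265
y = (-29.944·1157.101396 − 407.122258·85.186) / 2127.765996 = -32.583170
|P − Q| = √((-8.758265 − -6.276)² + (-32.583170 − -13.156)²) = 19.585111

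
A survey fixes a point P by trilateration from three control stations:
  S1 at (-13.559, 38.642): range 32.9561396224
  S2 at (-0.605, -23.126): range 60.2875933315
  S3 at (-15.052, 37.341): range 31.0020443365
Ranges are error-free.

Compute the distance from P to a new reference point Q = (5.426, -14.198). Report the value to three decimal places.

58.763

eq1: (x + 13.559)² + (y − 38.642)² = 32.9561396224²
eq2: (x + 0.605)² + (y + 23.126)² = 60.2875933315²
eq3: (x + 15.052)² + (y − 37.341)² = 31.0020443365²
eq1−eq3, eq1−eq2 (x²,y² cancel):
  -2.986·x − 2.602·y = 68.842726
  25.908·x − 123.536·y = -3690.359515
det = -2.986·-123.536 − -2.602·25.908 = 436.291112
x = (68.842726·-123.536 − -2.602·-3690.359515) / 436.291112 = -41.501809
y = (-2.986·-3690.359515 − 68.842726·25.908) / 436.291112 = 21.168976
|P − Q| = √((-41.501809 − 5.426)² + (21.168976 − -14.198)²) = 58.762592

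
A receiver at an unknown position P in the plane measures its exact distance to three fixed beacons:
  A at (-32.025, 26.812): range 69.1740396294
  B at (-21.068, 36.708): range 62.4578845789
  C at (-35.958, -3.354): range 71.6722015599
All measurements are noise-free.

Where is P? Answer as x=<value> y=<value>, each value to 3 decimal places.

x=34.710 y=8.604

eq1: (x + 32.025)² + (y − 26.812)² = 69.1740396294²
eq2: (x + 21.068)² + (y − 36.708)² = 62.4578845789²
eq3: (x + 35.958)² + (y + 3.354)² = 71.6722015599²
eq2−eq3, eq2−eq1 (x²,y² cancel):
  -29.780·x − 80.124·y = -1723.027938
  -21.914·x − 19.792·y = -930.914332
det = -29.780·-19.792 − -80.124·-21.914 = -1166.431576
x = (-1723.027938·-19.792 − -80.124·-930.914332) / -1166.431576 = 34.709632
y = (-29.780·-930.914332 − -1723.027938·-21.914) / -1166.431576 = 8.603853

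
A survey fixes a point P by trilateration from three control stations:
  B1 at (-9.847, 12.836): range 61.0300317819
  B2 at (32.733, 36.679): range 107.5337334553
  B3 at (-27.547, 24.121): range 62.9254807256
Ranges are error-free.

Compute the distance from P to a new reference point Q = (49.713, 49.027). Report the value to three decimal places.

eq1: (x + 9.847)² + (y − 12.836)² = 61.0300317819²
eq2: (x − 32.733)² + (y − 36.679)² = 107.5337334553²
eq3: (x + 27.547)² + (y − 24.121)² = 62.9254807256²
eq3−eq1, eq3−eq2 (x²,y² cancel):
  35.400·x − 22.570·y = -843.982200
  120.560·x + 25.116·y = -6527.749226
det = 35.400·25.116 − -22.570·120.560 = 3610.145600
x = (-843.982200·25.116 − -22.570·-6527.749226) / 3610.145600 = -46.681983
y = (35.400·-6527.749226 − -843.982200·120.560) / 3610.145600 = -35.824546
|P − Q| = √((-46.681983 − 49.713)² + (-35.824546 − 49.027)²) = 128.420317

128.420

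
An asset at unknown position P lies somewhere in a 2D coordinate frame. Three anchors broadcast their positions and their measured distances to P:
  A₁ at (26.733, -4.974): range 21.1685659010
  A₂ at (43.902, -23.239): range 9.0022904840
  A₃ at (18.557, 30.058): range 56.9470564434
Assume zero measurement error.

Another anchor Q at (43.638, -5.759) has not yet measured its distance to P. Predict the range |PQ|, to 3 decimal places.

20.614

eq1: (x − 26.733)² + (y + 4.974)² = 21.1685659010²
eq2: (x − 43.902)² + (y + 23.239)² = 9.0022904840²
eq3: (x − 18.557)² + (y − 30.058)² = 56.9470564434²
eq3−eq1, eq3−eq2 (x²,y² cancel):
  16.352·x − 70.064·y = 2286.407407
  50.690·x − 106.594·y = 4381.517116
det = 16.352·-106.594 − -70.064·50.690 = 1808.519072
x = (2286.407407·-106.594 − -70.064·4381.517116) / 1808.519072 = 34.984040
y = (16.352·4381.517116 − 2286.407407·50.690) / 1808.519072 = -24.468320
|P − Q| = √((34.984040 − 43.638)² + (-24.468320 − -5.759)²) = 20.613823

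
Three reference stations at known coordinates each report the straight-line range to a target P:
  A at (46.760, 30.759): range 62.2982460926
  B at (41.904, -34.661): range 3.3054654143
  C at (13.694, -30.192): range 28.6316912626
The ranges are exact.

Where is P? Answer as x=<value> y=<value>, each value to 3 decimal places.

eq1: (x − 46.760)² + (y − 30.759)² = 62.2982460926²
eq2: (x − 41.904)² + (y + 34.661)² = 3.3054654143²
eq3: (x − 13.694)² + (y + 30.192)² = 28.6316912626²
eq1−eq3, eq1−eq2 (x²,y² cancel):
  -66.132·x − 121.902·y = 1027.766541
  -9.712·x − 130.840·y = 3694.861821
det = -66.132·-130.840 − -121.902·-9.712 = 7468.798656
x = (1027.766541·-130.840 − -121.902·3694.861821) / 7468.798656 = 42.301056
y = (-66.132·3694.861821 − 1027.766541·-9.712) / 7468.798656 = -31.379469

x=42.301 y=-31.379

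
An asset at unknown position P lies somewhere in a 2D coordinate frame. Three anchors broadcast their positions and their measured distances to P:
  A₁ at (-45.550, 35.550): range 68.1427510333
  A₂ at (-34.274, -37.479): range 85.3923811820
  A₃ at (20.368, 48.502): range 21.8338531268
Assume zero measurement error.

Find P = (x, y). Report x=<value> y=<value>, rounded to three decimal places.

eq1: (x + 45.550)² + (y − 35.550)² = 68.1427510333²
eq2: (x + 34.274)² + (y + 37.479)² = 85.3923811820²
eq3: (x − 20.368)² + (y − 48.502)² = 21.8338531268²
eq3−eq2, eq3−eq1 (x²,y² cancel):
  -109.284·x − 171.962·y = -7003.058533
  -131.836·x − 25.904·y = -3595.411804
det = -109.284·-25.904 − -171.962·-131.836 = -19839.889496
x = (-7003.058533·-25.904 − -171.962·-3595.411804) / -19839.889496 = 22.019628
y = (-109.284·-3595.411804 − -7003.058533·-131.836) / -19839.889496 = 26.730705

x=22.020 y=26.731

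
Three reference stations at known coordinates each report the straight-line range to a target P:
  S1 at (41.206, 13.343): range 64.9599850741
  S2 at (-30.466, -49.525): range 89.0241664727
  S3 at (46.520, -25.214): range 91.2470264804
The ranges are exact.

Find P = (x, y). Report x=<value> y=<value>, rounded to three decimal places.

eq1: (x − 41.206)² + (y − 13.343)² = 64.9599850741²
eq2: (x + 30.466)² + (y + 49.525)² = 89.0241664727²
eq3: (x − 46.520)² + (y + 25.214)² = 91.2470264804²
eq2−eq1, eq2−eq3 (x²,y² cancel):
  143.344·x + 125.736·y = 2200.569859
  153.972·x + 48.622·y = -981.764210
det = 143.344·48.622 − 125.736·153.972 = -12390.151424
x = (2200.569859·48.622 − 125.736·-981.764210) / -12390.151424 = -18.598579
y = (143.344·-981.764210 − 2200.569859·153.972) / -12390.151424 = 38.704624

x=-18.599 y=38.705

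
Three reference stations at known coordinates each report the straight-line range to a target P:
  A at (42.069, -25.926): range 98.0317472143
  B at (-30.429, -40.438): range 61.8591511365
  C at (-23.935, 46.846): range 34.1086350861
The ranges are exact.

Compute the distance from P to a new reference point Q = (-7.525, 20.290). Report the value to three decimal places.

eq1: (x − 42.069)² + (y + 25.926)² = 98.0317472143²
eq2: (x + 30.429)² + (y + 40.438)² = 61.8591511365²
eq3: (x + 23.935)² + (y − 46.846)² = 34.1086350861²
eq1−eq2, eq1−eq3 (x²,y² cancel):
  -144.996·x − 29.024·y = 5902.866531
  -132.008·x + 145.544·y = 8772.298178
det = -144.996·145.544 − -29.024·-132.008 = -24934.698016
x = (5902.866531·145.544 − -29.024·8772.298178) / -24934.698016 = -44.666031
y = (-144.996·8772.298178 − 5902.866531·-132.008) / -24934.698016 = 19.760518
|P − Q| = √((-44.666031 − -7.525)² + (19.760518 − 20.290)²) = 37.144805

37.145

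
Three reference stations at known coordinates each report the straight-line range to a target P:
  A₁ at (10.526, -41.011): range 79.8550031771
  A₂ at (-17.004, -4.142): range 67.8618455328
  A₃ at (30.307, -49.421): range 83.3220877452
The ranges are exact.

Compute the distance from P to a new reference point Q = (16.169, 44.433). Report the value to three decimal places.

eq1: (x − 10.526)² + (y + 41.011)² = 79.8550031771²
eq2: (x + 17.004)² + (y + 4.142)² = 67.8618455328²
eq3: (x − 30.307)² + (y + 49.421)² = 83.3220877452²
eq2−eq1, eq2−eq3 (x²,y² cancel):
  55.060·x − 73.738·y = -285.184836
  94.622·x − 90.558·y = 717.317083
det = 55.060·-90.558 − -73.738·94.622 = 1991.113556
x = (-285.184836·-90.558 − -73.738·717.317083) / 1991.113556 = 39.535312
y = (55.060·717.317083 − -285.184836·94.622) / 1991.113556 = 33.388471
|P − Q| = √((39.535312 − 16.169)² + (33.388471 − 44.433)²) = 25.845041

25.845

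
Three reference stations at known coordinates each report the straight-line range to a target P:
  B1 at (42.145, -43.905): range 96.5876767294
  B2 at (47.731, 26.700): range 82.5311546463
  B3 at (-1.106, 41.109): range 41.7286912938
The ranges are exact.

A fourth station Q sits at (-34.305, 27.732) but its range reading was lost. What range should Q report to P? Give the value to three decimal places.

eq1: (x − 42.145)² + (y + 43.905)² = 96.5876767294²
eq2: (x − 47.731)² + (y − 26.700)² = 82.5311546463²
eq3: (x + 1.106)² + (y − 41.109)² = 41.7286912938²
eq3−eq2, eq3−eq1 (x²,y² cancel):
  97.674·x − 28.818·y = -3770.142566
  86.502·x − 170.028·y = -5575.218686
det = 97.674·-170.028 − -28.818·86.502 = -14114.500236
x = (-3770.142566·-170.028 − -28.818·-5575.218686) / -14114.500236 = -34.033309
y = (97.674·-5575.218686 − -3770.142566·86.502) / -14114.500236 = 15.475506
|P − Q| = √((-34.033309 − -34.305)² + (15.475506 − 27.732)²) = 12.259505

12.260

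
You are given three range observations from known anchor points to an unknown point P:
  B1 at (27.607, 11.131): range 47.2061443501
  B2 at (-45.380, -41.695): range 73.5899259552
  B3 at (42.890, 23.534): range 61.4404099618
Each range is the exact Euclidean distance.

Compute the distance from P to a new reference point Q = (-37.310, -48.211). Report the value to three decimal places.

66.423

eq1: (x − 27.607)² + (y − 11.131)² = 47.2061443501²
eq2: (x + 45.380)² + (y + 41.695)² = 73.5899259552²
eq3: (x − 42.890)² + (y − 23.534)² = 61.4404099618²
eq1−eq3, eq1−eq2 (x²,y² cancel):
  30.566·x + 24.806·y = -39.148266
  -145.974·x − 105.652·y = -275.285323
det = 30.566·-105.652 − 24.806·-145.974 = 391.672012
x = (-39.148266·-105.652 − 24.806·-275.285323) / 391.672012 = 27.994904
y = (30.566·-275.285323 − -39.148266·-145.974) / 391.672012 = -36.073551
|P − Q| = √((27.994904 − -37.310)² + (-36.073551 − -48.211)²) = 66.423250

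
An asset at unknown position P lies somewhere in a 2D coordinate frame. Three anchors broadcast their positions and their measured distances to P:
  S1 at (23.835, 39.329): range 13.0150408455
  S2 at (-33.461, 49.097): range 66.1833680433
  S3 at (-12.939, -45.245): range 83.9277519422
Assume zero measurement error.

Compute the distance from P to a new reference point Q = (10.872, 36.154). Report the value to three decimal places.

20.188

eq1: (x − 23.835)² + (y − 39.329)² = 13.0150408455²
eq2: (x + 33.461)² + (y − 49.097)² = 66.1833680433²
eq3: (x + 12.939)² + (y + 45.245)² = 83.9277519422²
eq1−eq3, eq1−eq2 (x²,y² cancel):
  -73.548·x − 169.148·y = -6774.825978
  -114.592·x + 19.536·y = -2795.570453
det = -73.548·19.536 − -169.148·-114.592 = -20819.841344
x = (-6774.825978·19.536 − -169.148·-2795.570453) / -20819.841344 = 29.069297
y = (-73.548·-2795.570453 − -6774.825978·-114.592) / -20819.841344 = 27.412901
|P − Q| = √((29.069297 − 10.872)² + (27.412901 − 36.154)²) = 20.187829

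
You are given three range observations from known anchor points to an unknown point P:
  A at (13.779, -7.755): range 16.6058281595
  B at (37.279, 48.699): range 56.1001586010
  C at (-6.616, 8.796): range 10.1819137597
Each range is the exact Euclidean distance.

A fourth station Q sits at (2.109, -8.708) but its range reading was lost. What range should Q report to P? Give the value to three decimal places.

13.285

eq1: (x − 13.779)² + (y + 7.755)² = 16.6058281595²
eq2: (x − 37.279)² + (y − 48.699)² = 56.1001586010²
eq3: (x + 6.616)² + (y − 8.796)² = 10.1819137597²
eq3−eq1, eq3−eq2 (x²,y² cancel):
  40.790·x − 33.102·y = -43.222367
  87.790·x + 79.806·y = 596.618943
det = 40.790·79.806 − -33.102·87.790 = 6161.311320
x = (-43.222367·79.806 − -33.102·596.618943) / 6161.311320 = 2.645521
y = (40.790·596.618943 − -43.222367·87.790) / 6161.311320 = 4.565680
|P − Q| = √((2.645521 − 2.109)² + (4.565680 − -8.708)²) = 13.284519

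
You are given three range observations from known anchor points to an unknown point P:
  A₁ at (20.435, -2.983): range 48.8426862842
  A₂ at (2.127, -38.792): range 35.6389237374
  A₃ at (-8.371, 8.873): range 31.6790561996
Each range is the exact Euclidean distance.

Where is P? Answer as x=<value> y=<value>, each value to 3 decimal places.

x=-26.274 y=-17.262

eq1: (x − 20.435)² + (y + 2.983)² = 48.8426862842²
eq2: (x − 2.127)² + (y + 38.792)² = 35.6389237374²
eq3: (x + 8.371)² + (y − 8.873)² = 31.6790561996²
eq1−eq2, eq1−eq3 (x²,y² cancel):
  -36.616·x − 71.618·y = 2198.330997
  -57.612·x + 23.712·y = 1104.361658
det = -36.616·23.712 − -71.618·-57.612 = -4994.294808
x = (2198.330997·23.712 − -71.618·1104.361658) / -4994.294808 = -26.273779
y = (-36.616·1104.361658 − 2198.330997·-57.612) / -4994.294808 = -17.262285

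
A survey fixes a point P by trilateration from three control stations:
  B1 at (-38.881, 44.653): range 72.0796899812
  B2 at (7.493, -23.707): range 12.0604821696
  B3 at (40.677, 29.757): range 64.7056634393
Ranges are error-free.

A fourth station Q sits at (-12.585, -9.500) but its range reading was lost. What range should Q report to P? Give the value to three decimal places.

12.689

eq1: (x + 38.881)² + (y − 44.653)² = 72.0796899812²
eq2: (x − 7.493)² + (y + 23.707)² = 12.0604821696²
eq3: (x − 40.677)² + (y − 29.757)² = 64.7056634393²
eq2−eq3, eq2−eq1 (x²,y² cancel):
  66.368·x + 106.928·y = -2119.437171
  -92.748·x + 136.720·y = -2162.570806
det = 66.368·136.720 − 106.928·-92.748 = 18991.191104
x = (-2119.437171·136.720 − 106.928·-2162.570806) / 18991.191104 = -3.081959
y = (66.368·-2162.570806 − -2119.437171·-92.748) / 18991.191104 = -17.908253
|P − Q| = √((-3.081959 − -12.585)² + (-17.908253 − -9.500)²) = 12.688834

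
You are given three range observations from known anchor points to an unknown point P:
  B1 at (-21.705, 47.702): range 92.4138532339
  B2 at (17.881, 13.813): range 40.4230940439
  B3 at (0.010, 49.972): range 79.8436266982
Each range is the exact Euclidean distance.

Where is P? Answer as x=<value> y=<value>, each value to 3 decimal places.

x=45.734 y=-15.483

eq1: (x + 21.705)² + (y − 47.702)² = 92.4138532339²
eq2: (x − 17.881)² + (y − 13.813)² = 40.4230940439²
eq3: (x − 0.010)² + (y − 49.972)² = 79.8436266982²
eq2−eq3, eq2−eq1 (x²,y² cancel):
  -35.742·x + 72.318·y = -2754.306438
  -79.172·x + 67.778·y = -4670.235038
det = -35.742·67.778 − 72.318·-79.172 = 3303.039420
x = (-2754.306438·67.778 − 72.318·-4670.235038) / 3303.039420 = 45.733840
y = (-35.742·-4670.235038 − -2754.306438·-79.172) / 3303.039420 = -15.482833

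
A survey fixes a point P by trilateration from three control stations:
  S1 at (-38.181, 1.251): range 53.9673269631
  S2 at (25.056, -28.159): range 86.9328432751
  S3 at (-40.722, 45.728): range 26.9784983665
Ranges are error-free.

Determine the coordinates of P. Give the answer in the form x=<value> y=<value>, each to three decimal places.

x=-14.009 y=49.502

eq1: (x + 38.181)² + (y − 1.251)² = 53.9673269631²
eq2: (x − 25.056)² + (y + 28.159)² = 86.9328432751²
eq3: (x + 40.722)² + (y − 45.728)² = 26.9784983665²
eq3−eq1, eq3−eq2 (x²,y² cancel):
  5.082·x − 88.954·y = -4474.610511
  131.556·x − 147.774·y = -9158.078717
det = 5.082·-147.774 − -88.954·131.556 = 10951.444956
x = (-4474.610511·-147.774 − -88.954·-9158.078717) / 10951.444956 = -14.008804
y = (5.082·-9158.078717 − -4474.610511·131.556) / 10951.444956 = 49.502190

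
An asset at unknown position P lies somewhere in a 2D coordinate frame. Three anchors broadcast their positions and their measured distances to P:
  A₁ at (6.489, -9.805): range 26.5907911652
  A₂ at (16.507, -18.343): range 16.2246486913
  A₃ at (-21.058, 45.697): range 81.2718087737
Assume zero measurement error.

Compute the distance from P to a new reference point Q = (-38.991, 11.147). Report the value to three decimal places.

76.254

eq1: (x − 6.489)² + (y + 9.805)² = 26.5907911652²
eq2: (x − 16.507)² + (y + 18.343)² = 16.2246486913²
eq3: (x + 21.058)² + (y − 45.697)² = 81.2718087737²
eq1−eq3, eq1−eq2 (x²,y² cancel):
  -55.094·x + 111.004·y = -3504.626700
  20.036·x − 17.076·y = 914.532502
det = -55.094·-17.076 − 111.004·20.036 = -1283.291000
x = (-3504.626700·-17.076 − 111.004·914.532502) / -1283.291000 = 32.472573
y = (-55.094·914.532502 − -3504.626700·20.036) / -1283.291000 = -15.455144
|P − Q| = √((32.472573 − -38.991)² + (-15.455144 − 11.147)²) = 76.254287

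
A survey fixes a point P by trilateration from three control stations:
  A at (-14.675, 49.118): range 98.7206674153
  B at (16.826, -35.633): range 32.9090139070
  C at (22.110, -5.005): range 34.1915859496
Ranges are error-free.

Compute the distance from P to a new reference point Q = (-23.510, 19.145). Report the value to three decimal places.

85.391

eq1: (x + 14.675)² + (y − 49.118)² = 98.7206674153²
eq2: (x − 16.826)² + (y + 35.633)² = 32.9090139070²
eq3: (x − 22.110)² + (y + 5.005)² = 34.1915859496²
eq2−eq1, eq2−eq3 (x²,y² cancel):
  -63.002·x + 169.502·y = -7587.658395
  10.568·x + 61.256·y = -1124.984193
det = -63.002·61.256 − 169.502·10.568 = -5650.547648
x = (-7587.658395·61.256 − 169.502·-1124.984193) / -5650.547648 = 48.509021
y = (-63.002·-1124.984193 − -7587.658395·10.568) / -5650.547648 = -26.734157
|P − Q| = √((48.509021 − -23.510)² + (-26.734157 − 19.145)²) = 85.391079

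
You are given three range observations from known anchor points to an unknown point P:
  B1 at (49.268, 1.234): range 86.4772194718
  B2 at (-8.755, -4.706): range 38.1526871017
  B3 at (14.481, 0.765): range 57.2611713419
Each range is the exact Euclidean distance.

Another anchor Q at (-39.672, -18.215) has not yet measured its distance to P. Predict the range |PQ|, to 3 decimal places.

eq1: (x − 49.268)² + (y − 1.234)² = 86.4772194718²
eq2: (x + 8.755)² + (y + 4.706)² = 38.1526871017²
eq3: (x − 14.481)² + (y − 0.765)² = 57.2611713419²
eq3−eq2, eq3−eq1 (x²,y² cancel):
  -46.472·x − 10.942·y = 1711.726085
  69.574·x + 0.938·y = -1980.893750
det = -46.472·0.938 − -10.942·69.574 = 717.687972
x = (1711.726085·0.938 − -10.942·-1980.893750) / 717.687972 = -27.963880
y = (-46.472·-1980.893750 − 1711.726085·69.574) / 717.687972 = -37.670321
|P − Q| = √((-27.963880 − -39.672)² + (-37.670321 − -18.215)²) = 22.706598

22.707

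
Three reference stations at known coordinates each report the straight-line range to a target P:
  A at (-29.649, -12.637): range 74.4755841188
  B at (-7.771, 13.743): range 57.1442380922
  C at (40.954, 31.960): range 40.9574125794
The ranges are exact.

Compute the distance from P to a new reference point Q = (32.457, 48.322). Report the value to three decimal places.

58.448

eq1: (x + 29.649)² + (y + 12.637)² = 74.4755841188²
eq2: (x + 7.771)² + (y − 13.743)² = 57.1442380922²
eq3: (x − 40.954)² + (y − 31.960)² = 40.9574125794²
eq2−eq1, eq2−eq3 (x²,y² cancel):
  -43.756·x − 52.760·y = -1491.650203
  97.450·x + 36.434·y = 4037.367528
det = -43.756·36.434 − -52.760·97.450 = 3547.255896
x = (-1491.650203·36.434 − -52.760·4037.367528) / 3547.255896 = 44.728864
y = (-43.756·4037.367528 − -1491.650203·97.450) / 3547.255896 = -8.823085
|P − Q| = √((44.728864 − 32.457)² + (-8.823085 − 48.322)²) = 58.447921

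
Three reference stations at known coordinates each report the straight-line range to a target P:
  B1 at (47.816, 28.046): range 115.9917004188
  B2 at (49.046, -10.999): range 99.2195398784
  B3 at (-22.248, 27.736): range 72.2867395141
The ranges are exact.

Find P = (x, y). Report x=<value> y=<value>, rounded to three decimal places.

x=-45.635 y=-40.663

eq1: (x − 47.816)² + (y − 28.046)² = 115.9917004188²
eq2: (x − 49.046)² + (y + 10.999)² = 99.2195398784²
eq3: (x + 22.248)² + (y − 27.736)² = 72.2867395141²
eq2−eq3, eq2−eq1 (x²,y² cancel):
  -142.588·x + 77.470·y = 3356.915467
  -2.460·x + 78.090·y = -3063.097617
det = -142.588·78.090 − 77.470·-2.460 = -10944.120720
x = (3356.915467·78.090 − 77.470·-3063.097617) / -10944.120720 = -45.635434
y = (-142.588·-3063.097617 − 3356.915467·-2.460) / -10944.120720 = -40.662835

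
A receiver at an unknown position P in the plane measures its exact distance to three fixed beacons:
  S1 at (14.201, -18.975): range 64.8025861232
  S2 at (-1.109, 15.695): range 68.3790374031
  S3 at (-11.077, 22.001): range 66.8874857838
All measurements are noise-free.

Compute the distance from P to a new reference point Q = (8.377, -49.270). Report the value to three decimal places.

eq1: (x − 14.201)² + (y + 18.975)² = 64.8025861232²
eq2: (x + 1.109)² + (y − 15.695)² = 68.3790374031²
eq3: (x + 11.077)² + (y − 22.001)² = 66.8874857838²
eq1−eq3, eq1−eq2 (x²,y² cancel):
  -50.556·x + 81.952·y = -229.535682
  -30.620·x + 69.340·y = -790.473708
det = -50.556·69.340 − 81.952·-30.620 = -996.182800
x = (-229.535682·69.340 − 81.952·-790.473708) / -996.182800 = -49.052139
y = (-50.556·-790.473708 − -229.535682·-30.620) / -996.182800 = -33.061007
|P − Q| = √((-49.052139 − 8.377)² + (-33.061007 − -49.270)²) = 59.672753

59.673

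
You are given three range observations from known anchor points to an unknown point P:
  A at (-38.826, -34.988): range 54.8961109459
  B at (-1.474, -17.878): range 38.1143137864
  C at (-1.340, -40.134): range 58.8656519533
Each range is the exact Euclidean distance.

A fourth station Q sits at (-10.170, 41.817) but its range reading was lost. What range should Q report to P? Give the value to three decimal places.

eq1: (x + 38.826)² + (y + 34.988)² = 54.8961109459²
eq2: (x + 1.474)² + (y + 17.878)² = 38.1143137864²
eq3: (x + 1.340)² + (y + 40.134)² = 58.8656519533²
eq2−eq1, eq2−eq3 (x²,y² cancel):
  -74.704·x − 34.220·y = 848.940778
  0.268·x − 44.512·y = -721.726068
det = -74.704·-44.512 − -34.220·0.268 = 3334.395408
x = (848.940778·-44.512 − -34.220·-721.726068) / 3334.395408 = -18.739685
y = (-74.704·-721.726068 − 848.940778·0.268) / 3334.395408 = 16.101362
|P − Q| = √((-18.739685 − -10.170)² + (16.101362 − 41.817)²) = 27.105968

27.106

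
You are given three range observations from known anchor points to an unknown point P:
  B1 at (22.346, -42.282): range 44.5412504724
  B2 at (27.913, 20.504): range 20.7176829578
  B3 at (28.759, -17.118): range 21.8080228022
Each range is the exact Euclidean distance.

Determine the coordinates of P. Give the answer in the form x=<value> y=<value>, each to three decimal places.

x=18.425 y=2.086

eq1: (x − 22.346)² + (y + 42.282)² = 44.5412504724²
eq2: (x − 27.913)² + (y − 20.504)² = 20.7176829578²
eq3: (x − 28.759)² + (y + 17.118)² = 21.8080228022²
eq2−eq1, eq2−eq3 (x²,y² cancel):
  -11.134·x − 125.572·y = -467.138952
  1.692·x − 75.244·y = -125.811051
det = -11.134·-75.244 − -125.572·1.692 = 1050.234520
x = (-467.138952·-75.244 − -125.572·-125.811051) / 1050.234520 = 18.425464
y = (-11.134·-125.811051 − -467.138952·1.692) / 1050.234520 = 2.086371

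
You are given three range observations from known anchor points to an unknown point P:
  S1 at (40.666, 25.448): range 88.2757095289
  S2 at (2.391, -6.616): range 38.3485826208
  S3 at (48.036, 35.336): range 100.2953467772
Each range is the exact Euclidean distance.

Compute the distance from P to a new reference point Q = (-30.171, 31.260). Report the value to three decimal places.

eq1: (x − 40.666)² + (y − 25.448)² = 88.2757095289²
eq2: (x − 2.391)² + (y + 6.616)² = 38.3485826208²
eq3: (x − 48.036)² + (y − 35.336)² = 100.2953467772²
eq3−eq1, eq3−eq2 (x²,y² cancel):
  -14.740·x − 19.776·y = 1011.789760
  -91.290·x − 83.904·y = 5081.940941
det = -14.740·-83.904 − -19.776·-91.290 = -568.606080
x = (1011.789760·-83.904 − -19.776·5081.940941) / -568.606080 = -27.448275
y = (-14.740·5081.940941 − 1011.789760·-91.290) / -568.606080 = -30.703994
|P − Q| = √((-27.448275 − -30.171)² + (-30.703994 − 31.260)²) = 62.023784

62.024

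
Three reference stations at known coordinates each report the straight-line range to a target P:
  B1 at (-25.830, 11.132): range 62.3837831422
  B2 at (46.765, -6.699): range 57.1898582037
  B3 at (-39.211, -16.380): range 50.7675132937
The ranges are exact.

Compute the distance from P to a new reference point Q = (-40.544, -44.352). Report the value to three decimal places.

eq1: (x + 25.830)² + (y − 11.132)² = 62.3837831422²
eq2: (x − 46.765)² + (y + 6.699)² = 57.1898582037²
eq3: (x + 39.211)² + (y + 16.380)² = 50.7675132937²
eq1−eq3, eq1−eq2 (x²,y² cancel):
  -26.762·x − 55.024·y = 2329.092590
  145.190·x − 35.662·y = 2061.788020
det = -26.762·-35.662 − -55.024·145.190 = 8943.321004
x = (2329.092590·-35.662 − -55.024·2061.788020) / 8943.321004 = 3.397812
y = (-26.762·2061.788020 − 2329.092590·145.190) / 8943.321004 = -43.981260
|P − Q| = √((3.397812 − -40.544)² + (-43.981260 − -44.352)²) = 43.943376

43.943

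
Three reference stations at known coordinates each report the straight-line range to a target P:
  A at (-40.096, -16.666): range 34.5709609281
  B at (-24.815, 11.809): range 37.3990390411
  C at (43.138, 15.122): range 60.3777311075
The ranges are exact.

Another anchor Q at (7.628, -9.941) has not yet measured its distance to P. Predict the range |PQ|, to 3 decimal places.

16.928

eq1: (x + 40.096)² + (y + 16.666)² = 34.5709609281²
eq2: (x + 24.815)² + (y − 11.809)² = 37.3990390411²
eq3: (x − 43.138)² + (y − 15.122)² = 60.3777311075²
eq1−eq3, eq1−eq2 (x²,y² cancel):
  166.468·x + 63.576·y = -2246.201918
  30.562·x + 56.950·y = -1333.744848
det = 166.468·56.950 − 63.576·30.562 = 7537.342888
x = (-2246.201918·56.950 − 63.576·-1333.744848) / 7537.342888 = -5.721783
y = (166.468·-1333.744848 − -2246.201918·30.562) / 7537.342888 = -20.349003
|P − Q| = √((-5.721783 − 7.628)² + (-20.349003 − -9.941)²) = 16.927588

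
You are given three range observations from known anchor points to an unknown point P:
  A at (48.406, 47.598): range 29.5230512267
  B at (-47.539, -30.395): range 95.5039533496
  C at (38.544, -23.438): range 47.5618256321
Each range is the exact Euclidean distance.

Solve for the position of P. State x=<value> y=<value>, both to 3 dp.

eq1: (x − 48.406)² + (y − 47.598)² = 29.5230512267²
eq2: (x + 47.539)² + (y + 30.395)² = 95.5039533496²
eq3: (x − 38.544)² + (y + 23.438)² = 47.5618256321²
eq2−eq1, eq2−eq3 (x²,y² cancel):
  191.890·x + 155.986·y = 9674.292446
  172.166·x + 13.914·y = 5710.045082
det = 191.890·13.914 − 155.986·172.166 = -24185.528216
x = (9674.292446·13.914 − 155.986·5710.045082) / -24185.528216 = 31.261628
y = (191.890·5710.045082 − 9674.292446·172.166) / -24185.528216 = 23.563003

x=31.262 y=23.563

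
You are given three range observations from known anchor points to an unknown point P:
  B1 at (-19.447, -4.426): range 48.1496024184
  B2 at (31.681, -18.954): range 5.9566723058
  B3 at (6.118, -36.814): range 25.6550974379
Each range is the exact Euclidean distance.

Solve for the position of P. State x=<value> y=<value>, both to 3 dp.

x=25.934 y=-20.519

eq1: (x + 19.447)² + (y + 4.426)² = 48.1496024184²
eq2: (x − 31.681)² + (y + 18.954)² = 5.9566723058²
eq3: (x − 6.118)² + (y + 36.814)² = 25.6550974379²
eq3−eq1, eq3−eq2 (x²,y² cancel):
  -51.130·x + 64.776·y = -2655.125424
  51.126·x + 35.720·y = 592.941437
det = -51.130·35.720 − 64.776·51.126 = -5138.101376
x = (-2655.125424·35.720 − 64.776·592.941437) / -5138.101376 = 25.933598
y = (-51.130·592.941437 − -2655.125424·51.126) / -5138.101376 = -20.519028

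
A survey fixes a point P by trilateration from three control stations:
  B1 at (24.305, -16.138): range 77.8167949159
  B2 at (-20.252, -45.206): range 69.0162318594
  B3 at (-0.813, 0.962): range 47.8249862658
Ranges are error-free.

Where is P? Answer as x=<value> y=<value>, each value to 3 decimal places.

x=-45.018 y=19.213

eq1: (x − 24.305)² + (y + 16.138)² = 77.8167949159²
eq2: (x + 20.252)² + (y + 45.206)² = 69.0162318594²
eq3: (x + 0.813)² + (y − 0.962)² = 47.8249862658²
eq2−eq1, eq2−eq3 (x²,y² cancel):
  89.114·x + 58.136·y = -2894.771182
  38.878·x + 92.336·y = 23.871422
det = 89.114·92.336 − 58.136·38.878 = 5968.218896
x = (-2894.771182·92.336 − 58.136·23.871422) / 5968.218896 = -45.018352
y = (89.114·23.871422 − -2894.771182·38.878) / 5968.218896 = 19.213470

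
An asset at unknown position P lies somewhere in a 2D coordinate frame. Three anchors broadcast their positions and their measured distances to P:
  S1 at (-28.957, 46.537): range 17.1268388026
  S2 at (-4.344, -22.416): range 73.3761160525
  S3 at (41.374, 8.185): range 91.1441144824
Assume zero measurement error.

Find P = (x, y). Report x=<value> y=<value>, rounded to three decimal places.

eq1: (x + 28.957)² + (y − 46.537)² = 17.1268388026²
eq2: (x + 4.344)² + (y + 22.416)² = 73.3761160525²
eq3: (x − 41.374)² + (y − 8.185)² = 91.1441144824²
eq2−eq3, eq2−eq1 (x²,y² cancel):
  91.436·x + 61.202·y = -1665.740489
  -49.226·x + 137.906·y = 7573.578626
det = 91.436·137.906 − 61.202·-49.226 = 15622.302668
x = (-1665.740489·137.906 − 61.202·7573.578626) / 15622.302668 = -44.374621
y = (91.436·7573.578626 − -1665.740489·-49.226) / 15622.302668 = 39.078746

x=-44.375 y=39.079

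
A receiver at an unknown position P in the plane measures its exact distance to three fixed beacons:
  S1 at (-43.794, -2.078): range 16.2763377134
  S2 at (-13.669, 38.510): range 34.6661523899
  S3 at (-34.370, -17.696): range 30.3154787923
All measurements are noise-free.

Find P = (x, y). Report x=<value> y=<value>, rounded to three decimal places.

eq1: (x + 43.794)² + (y + 2.078)² = 16.2763377134²
eq2: (x + 13.669)² + (y − 38.510)² = 34.6661523899²
eq3: (x + 34.370)² + (y + 17.696)² = 30.3154787923²
eq2−eq3, eq2−eq1 (x²,y² cancel):
  -41.402·x − 112.412·y = 107.297522
  -60.250·x − 81.176·y = 1189.193811
det = -41.402·-81.176 − -112.412·-60.250 = -3411.974248
x = (107.297522·-81.176 − -112.412·1189.193811) / -3411.974248 = -36.626792
y = (-41.402·1189.193811 − 107.297522·-60.250) / -3411.974248 = 12.535360

x=-36.627 y=12.535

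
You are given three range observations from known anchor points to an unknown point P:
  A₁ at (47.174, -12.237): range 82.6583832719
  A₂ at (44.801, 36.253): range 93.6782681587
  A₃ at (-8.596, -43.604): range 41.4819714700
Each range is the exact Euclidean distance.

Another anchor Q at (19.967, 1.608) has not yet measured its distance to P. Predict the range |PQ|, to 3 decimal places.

57.100

eq1: (x − 47.174)² + (y + 12.237)² = 82.6583832719²
eq2: (x − 44.801)² + (y − 36.253)² = 93.6782681587²
eq3: (x + 8.596)² + (y + 43.604)² = 41.4819714700²
eq3−eq1, eq3−eq2 (x²,y² cancel):
  111.540·x + 62.734·y = -4711.723955
  106.794·x + 159.714·y = -5708.654390
det = 111.540·159.714 − 62.734·106.794 = 11114.884764
x = (-4711.723955·159.714 − 62.734·-5708.654390) / 11114.884764 = -35.484089
y = (111.540·-5708.654390 − -4711.723955·106.794) / 11114.884764 = -12.016271
|P − Q| = √((-35.484089 − 19.967)² + (-12.016271 − 1.608)²) = 57.100297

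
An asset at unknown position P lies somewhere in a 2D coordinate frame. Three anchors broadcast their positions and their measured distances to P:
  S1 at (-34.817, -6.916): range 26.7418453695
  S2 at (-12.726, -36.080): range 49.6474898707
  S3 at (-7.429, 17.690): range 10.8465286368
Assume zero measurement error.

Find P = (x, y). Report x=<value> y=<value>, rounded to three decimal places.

x=-17.369 y=13.350

eq1: (x + 34.817)² + (y + 6.916)² = 26.7418453695²
eq2: (x + 12.726)² + (y + 36.080)² = 49.6474898707²
eq3: (x + 7.429)² + (y − 17.690)² = 10.8465286368²
eq1−eq3, eq1−eq2 (x²,y² cancel):
  54.776·x + 49.212·y = -294.449294
  44.182·x − 58.328·y = -1546.084026
det = 54.776·-58.328 − 49.212·44.182 = -5369.259112
x = (-294.449294·-58.328 − 49.212·-1546.084026) / -5369.259112 = -17.369347
y = (54.776·-1546.084026 − -294.449294·44.182) / -5369.259112 = 13.349875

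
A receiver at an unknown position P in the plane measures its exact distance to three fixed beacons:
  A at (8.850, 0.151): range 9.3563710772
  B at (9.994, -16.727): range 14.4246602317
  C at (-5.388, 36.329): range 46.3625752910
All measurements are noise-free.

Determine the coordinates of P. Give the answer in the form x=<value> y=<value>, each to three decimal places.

eq1: (x − 8.850)² + (y − 0.151)² = 9.3563710772²
eq2: (x − 9.994)² + (y + 16.727)² = 14.4246602317²
eq3: (x + 5.388)² + (y − 36.329)² = 46.3625752910²
eq3−eq1, eq3−eq2 (x²,y² cancel):
  28.476·x − 72.356·y = 791.465224
  30.764·x − 106.112·y = 972.263345
det = 28.476·-106.112 − -72.356·30.764 = -795.685328
x = (791.465224·-106.112 − -72.356·972.263345) / -795.685328 = 17.136009
y = (28.476·972.263345 − 791.465224·30.764) / -795.685328 = -4.194541

x=17.136 y=-4.195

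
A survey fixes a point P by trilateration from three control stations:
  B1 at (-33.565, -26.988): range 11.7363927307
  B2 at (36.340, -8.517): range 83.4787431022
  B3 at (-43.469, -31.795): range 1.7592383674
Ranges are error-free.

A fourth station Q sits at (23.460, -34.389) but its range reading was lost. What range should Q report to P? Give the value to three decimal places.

66.764

eq1: (x + 33.565)² + (y + 26.988)² = 11.7363927307²
eq2: (x − 36.340)² + (y + 8.517)² = 83.4787431022²
eq3: (x + 43.469)² + (y + 31.795)² = 1.7592383674²
eq2−eq1, eq2−eq3 (x²,y² cancel):
  -139.810·x − 36.942·y = 7292.784116
  -159.618·x − 46.556·y = 8472.946727
det = -139.810·-46.556 − -36.942·-159.618 = 612.386204
x = (7292.784116·-46.556 − -36.942·8472.946727) / 612.386204 = -43.298264
y = (-139.810·8472.946727 − 7292.784116·-159.618) / 612.386204 = -33.545934
|P − Q| = √((-43.298264 − 23.460)² + (-33.545934 − -34.389)²) = 66.763587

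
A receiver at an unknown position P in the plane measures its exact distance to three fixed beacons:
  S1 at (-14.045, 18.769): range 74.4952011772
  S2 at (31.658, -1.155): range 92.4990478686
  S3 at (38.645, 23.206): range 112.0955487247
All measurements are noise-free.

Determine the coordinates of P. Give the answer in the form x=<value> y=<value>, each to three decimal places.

eq1: (x + 14.045)² + (y − 18.769)² = 74.4952011772²
eq2: (x − 31.658)² + (y + 1.155)² = 92.4990478686²
eq3: (x − 38.645)² + (y − 23.206)² = 112.0955487247²
eq2−eq1, eq2−eq3 (x²,y² cancel):
  -91.406·x + 39.848·y = 2552.513255
  13.974·x + 48.722·y = -2980.946715
det = -91.406·48.722 − 39.848·13.974 = -5010.319084
x = (2552.513255·48.722 − 39.848·-2980.946715) / -5010.319084 = -48.529507
y = (-91.406·-2980.946715 − 2552.513255·13.974) / -5010.319084 = -47.263975

x=-48.530 y=-47.264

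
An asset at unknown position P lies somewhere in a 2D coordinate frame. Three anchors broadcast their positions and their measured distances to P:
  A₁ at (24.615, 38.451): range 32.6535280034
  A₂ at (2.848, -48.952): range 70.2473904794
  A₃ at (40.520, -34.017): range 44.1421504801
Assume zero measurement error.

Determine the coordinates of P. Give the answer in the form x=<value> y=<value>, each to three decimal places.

x=40.858 y=10.124

eq1: (x − 24.615)² + (y − 38.451)² = 32.6535280034²
eq2: (x − 2.848)² + (y + 48.952)² = 70.2473904794²
eq3: (x − 40.520)² + (y + 34.017)² = 44.1421504801²
eq2−eq3, eq2−eq1 (x²,y² cancel):
  75.344·x + 29.870·y = 3380.783701
  43.534·x + 174.806·y = 3548.411196
det = 75.344·174.806 − 29.870·43.534 = 11870.222684
x = (3380.783701·174.806 − 29.870·3548.411196) / 11870.222684 = 40.857720
y = (75.344·3548.411196 − 3380.783701·43.534) / 11870.222684 = 10.123859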